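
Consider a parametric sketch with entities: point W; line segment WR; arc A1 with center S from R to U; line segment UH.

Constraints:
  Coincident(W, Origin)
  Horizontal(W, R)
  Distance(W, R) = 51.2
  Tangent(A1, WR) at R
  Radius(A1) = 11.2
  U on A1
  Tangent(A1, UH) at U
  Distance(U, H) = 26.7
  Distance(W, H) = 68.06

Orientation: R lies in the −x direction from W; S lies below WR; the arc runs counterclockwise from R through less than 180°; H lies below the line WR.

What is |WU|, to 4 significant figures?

63.60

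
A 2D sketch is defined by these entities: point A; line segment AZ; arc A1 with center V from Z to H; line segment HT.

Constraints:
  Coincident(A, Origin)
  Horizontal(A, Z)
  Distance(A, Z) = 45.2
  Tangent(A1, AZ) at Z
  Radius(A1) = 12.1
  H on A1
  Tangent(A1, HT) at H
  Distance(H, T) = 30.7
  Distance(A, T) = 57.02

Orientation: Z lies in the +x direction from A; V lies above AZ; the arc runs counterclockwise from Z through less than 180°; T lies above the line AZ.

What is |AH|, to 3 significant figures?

58.2

Checks: A.y = 0.00, Z.y = 0.00 ✓; ∠(VZ, ZA) = 90.00° ✓; |VH| = 12.10 ✓; ∠(VH, HT) = 90.00° ✓; |HT| = 30.70 ✓; |AT| = 57.02 ✓.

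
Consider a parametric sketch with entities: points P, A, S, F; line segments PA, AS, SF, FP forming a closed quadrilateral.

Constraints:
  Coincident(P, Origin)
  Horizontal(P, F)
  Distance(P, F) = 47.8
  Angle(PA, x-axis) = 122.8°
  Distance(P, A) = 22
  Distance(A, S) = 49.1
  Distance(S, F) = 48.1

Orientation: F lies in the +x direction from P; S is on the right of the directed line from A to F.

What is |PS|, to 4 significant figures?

27.62

Checks: |AS| = 49.10 ✓; |SF| = 48.10 ✓.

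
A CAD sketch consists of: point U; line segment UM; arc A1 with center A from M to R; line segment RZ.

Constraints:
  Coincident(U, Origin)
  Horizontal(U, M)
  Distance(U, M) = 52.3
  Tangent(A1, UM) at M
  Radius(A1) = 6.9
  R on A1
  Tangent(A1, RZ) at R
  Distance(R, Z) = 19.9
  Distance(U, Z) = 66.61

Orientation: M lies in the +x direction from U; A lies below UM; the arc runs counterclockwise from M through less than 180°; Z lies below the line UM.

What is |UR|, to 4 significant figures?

48.82

Checks: |AM| = 6.900 ✓; |AR| = 6.900 ✓; ∠(AR, RZ) = 90.00° ✓; |RZ| = 19.90 ✓; |UZ| = 66.61 ✓.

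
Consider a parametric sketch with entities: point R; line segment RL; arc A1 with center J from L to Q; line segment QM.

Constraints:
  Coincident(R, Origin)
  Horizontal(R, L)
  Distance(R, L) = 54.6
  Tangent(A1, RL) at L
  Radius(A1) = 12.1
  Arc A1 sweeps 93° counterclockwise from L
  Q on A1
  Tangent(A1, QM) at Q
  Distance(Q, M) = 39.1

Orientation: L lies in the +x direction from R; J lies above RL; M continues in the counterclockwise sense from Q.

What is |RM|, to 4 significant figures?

82.82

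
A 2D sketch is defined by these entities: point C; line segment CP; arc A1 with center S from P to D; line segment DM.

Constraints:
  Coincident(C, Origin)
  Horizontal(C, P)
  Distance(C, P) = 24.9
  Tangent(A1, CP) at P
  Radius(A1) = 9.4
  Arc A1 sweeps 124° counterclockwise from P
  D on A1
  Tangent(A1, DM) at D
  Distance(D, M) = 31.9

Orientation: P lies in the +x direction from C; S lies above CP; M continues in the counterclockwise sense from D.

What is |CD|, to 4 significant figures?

35.83

The tangent condition forces SP to be normal to CP, so S = P + (0, 9.4) = (24.90, 9.400). On A1, P sits at bearing -90° from S; a 124° counterclockwise sweep puts D at bearing 34°, so D = S + 9.4·(cos 34°, sin 34°) = (32.69, 14.66). Then |CD| = |D − C| = 35.83.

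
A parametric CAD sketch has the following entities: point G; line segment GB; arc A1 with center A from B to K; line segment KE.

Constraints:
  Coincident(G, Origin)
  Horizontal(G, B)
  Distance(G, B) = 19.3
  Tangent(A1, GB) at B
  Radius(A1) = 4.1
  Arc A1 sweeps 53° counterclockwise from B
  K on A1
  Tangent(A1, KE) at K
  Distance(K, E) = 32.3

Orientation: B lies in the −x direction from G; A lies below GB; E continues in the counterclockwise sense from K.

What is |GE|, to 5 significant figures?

50.174

G is at the origin; G and B share the same y with |GB| = 19.3 and B on the −x side, so B = (-19.300, 0.0000). A1 meets GB tangentially, so AB is at right angles to GB, so A = B + (0, -4.1) = (-19.300, -4.1000). On A1, B sits at bearing 90° from A; a 53° counterclockwise sweep puts K at bearing 143°, so K = A + 4.1·(cos 143°, sin 143°) = (-22.574, -1.6326). A1 meets KE tangentially, so AK is at right angles to KE, so KE runs along (−sin 143°, cos 143°); with |KE| = 32.3, E = (-42.013, -27.428). Then |GE| = |E − G| = 50.174.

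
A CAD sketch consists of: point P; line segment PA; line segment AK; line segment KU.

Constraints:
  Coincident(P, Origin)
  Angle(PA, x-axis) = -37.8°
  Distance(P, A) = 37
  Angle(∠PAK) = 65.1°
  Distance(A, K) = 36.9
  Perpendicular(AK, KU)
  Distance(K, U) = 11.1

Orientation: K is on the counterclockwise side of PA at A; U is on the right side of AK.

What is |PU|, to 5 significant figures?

49.489

∠PAK = 65.1°, so AK runs at -37.8° + (180° − 65.1°) = 77.100° from the x-axis; with |AK| = 36.9, K = A + 36.9·(cos 77.100°, sin 77.100°) = (37.474, 13.291). The perpendicularity gives KU at right angles to AK; with |KU| = 11.1 on the right of AK, U = K + 11.1·(0.97476, -0.22325) = (48.294, 10.813). Then |PU| = |U − P| = 49.489.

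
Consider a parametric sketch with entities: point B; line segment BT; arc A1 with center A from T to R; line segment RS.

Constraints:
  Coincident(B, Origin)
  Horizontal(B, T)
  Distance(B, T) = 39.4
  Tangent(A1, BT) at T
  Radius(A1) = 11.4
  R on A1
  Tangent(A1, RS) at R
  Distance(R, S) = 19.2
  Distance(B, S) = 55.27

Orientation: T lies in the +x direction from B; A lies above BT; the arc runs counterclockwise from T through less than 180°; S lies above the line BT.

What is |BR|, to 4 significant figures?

52.41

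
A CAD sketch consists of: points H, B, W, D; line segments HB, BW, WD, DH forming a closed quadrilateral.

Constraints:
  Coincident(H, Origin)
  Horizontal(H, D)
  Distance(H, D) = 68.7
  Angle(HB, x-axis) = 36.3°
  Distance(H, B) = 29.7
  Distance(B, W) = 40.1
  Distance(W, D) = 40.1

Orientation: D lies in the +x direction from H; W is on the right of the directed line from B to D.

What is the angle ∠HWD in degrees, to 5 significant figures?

116.93°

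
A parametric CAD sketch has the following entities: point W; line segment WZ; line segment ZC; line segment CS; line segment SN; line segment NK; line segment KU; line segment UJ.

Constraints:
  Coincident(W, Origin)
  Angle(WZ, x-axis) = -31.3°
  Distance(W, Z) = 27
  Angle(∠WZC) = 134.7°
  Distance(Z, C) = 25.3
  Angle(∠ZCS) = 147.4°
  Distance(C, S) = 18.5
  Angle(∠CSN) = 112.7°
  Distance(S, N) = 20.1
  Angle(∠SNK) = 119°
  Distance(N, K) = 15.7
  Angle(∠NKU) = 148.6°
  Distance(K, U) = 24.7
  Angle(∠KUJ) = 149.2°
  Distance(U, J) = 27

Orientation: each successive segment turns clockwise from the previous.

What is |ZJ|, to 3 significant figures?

24.0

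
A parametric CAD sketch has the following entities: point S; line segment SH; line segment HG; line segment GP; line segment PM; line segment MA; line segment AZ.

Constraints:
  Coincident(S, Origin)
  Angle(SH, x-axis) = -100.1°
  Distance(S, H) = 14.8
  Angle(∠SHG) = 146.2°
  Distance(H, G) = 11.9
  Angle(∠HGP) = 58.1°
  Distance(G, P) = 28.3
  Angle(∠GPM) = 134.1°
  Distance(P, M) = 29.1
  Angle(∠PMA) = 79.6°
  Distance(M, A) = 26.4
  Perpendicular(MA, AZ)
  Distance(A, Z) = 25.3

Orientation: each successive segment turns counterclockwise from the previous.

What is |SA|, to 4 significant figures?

20.52

S is at the origin; SH runs at -100.1° with length 14.8, so H = (-2.595, -14.57). ∠SHG = 146.2° gives HG at -66.30° from the x-axis; with |HG| = 11.9, G = (2.188, -25.47). ∠HGP = 58.1° gives GP at 55.60° from the x-axis; with |GP| = 28.3, P = (18.18, -2.116). ∠GPM = 134.1° gives PM at 101.5° from the x-axis; with |PM| = 29.1, M = (12.37, 26.40). ∠PMA = 79.6° gives MA at -158.1° from the x-axis; with |MA| = 26.4, A = (-12.12, 16.55). Then |SA| = |A − S| = 20.52.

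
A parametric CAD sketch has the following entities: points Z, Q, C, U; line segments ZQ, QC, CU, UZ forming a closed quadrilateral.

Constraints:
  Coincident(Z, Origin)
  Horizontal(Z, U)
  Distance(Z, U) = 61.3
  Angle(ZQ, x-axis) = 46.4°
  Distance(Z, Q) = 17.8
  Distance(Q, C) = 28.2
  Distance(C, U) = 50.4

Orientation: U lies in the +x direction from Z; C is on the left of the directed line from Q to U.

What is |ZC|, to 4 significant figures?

45.76

Z is at the origin; Z and U share the same y with |ZU| = 61.3 and U in +x, so U = (61.3, 0). ZQ runs at 46.4° with |ZQ| = 17.8, so Q = (12.28, 12.89). C is determined by |QC| = 28.2 and |CU| = 50.4 together: it lies at the intersection of circle(Q, 28.2) and circle(U, 50.4). With |QU| = 50.69, the foot of the radical line on QU is 8.134 from Q and the perpendicular offset is √(28.2² − 8.134²) = 27.00. Taking the left-of-QU solution: C = (27.01, 36.94).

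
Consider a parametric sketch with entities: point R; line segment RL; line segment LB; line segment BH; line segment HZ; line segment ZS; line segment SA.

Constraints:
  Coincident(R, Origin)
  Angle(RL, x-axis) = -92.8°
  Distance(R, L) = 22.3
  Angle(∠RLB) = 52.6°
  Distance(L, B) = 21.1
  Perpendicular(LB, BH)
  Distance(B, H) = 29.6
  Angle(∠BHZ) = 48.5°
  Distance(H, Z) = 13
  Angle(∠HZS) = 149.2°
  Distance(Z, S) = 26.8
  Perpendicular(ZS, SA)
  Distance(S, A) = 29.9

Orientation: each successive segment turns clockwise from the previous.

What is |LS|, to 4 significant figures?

5.568

R is at the origin; RL runs at -92.8° with length 22.3, so L = (-1.089, -22.27). ∠RLB = 52.6° gives LB at 139.8° from the x-axis; with |LB| = 21.1, B = (-17.21, -8.654). LB is perpendicular to BH, so BH runs at 49.80°; with |BH| = 29.6, H = (1.900, 13.95). ∠BHZ = 48.5° gives HZ at -81.70° from the x-axis; with |HZ| = 13.0, Z = (3.777, 1.090). ∠HZS = 149.2° gives ZS at -112.5° from the x-axis; with |ZS| = 26.8, S = (-6.479, -23.67). Then |LS| = |S − L| = 5.568.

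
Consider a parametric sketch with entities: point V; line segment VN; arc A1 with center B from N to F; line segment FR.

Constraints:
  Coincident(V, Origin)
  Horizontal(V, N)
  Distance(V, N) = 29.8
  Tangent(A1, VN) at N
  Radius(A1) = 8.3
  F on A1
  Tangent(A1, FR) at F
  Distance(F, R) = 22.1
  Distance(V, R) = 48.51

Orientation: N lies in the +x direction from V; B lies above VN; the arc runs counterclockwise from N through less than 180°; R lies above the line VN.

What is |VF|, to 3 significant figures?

39.0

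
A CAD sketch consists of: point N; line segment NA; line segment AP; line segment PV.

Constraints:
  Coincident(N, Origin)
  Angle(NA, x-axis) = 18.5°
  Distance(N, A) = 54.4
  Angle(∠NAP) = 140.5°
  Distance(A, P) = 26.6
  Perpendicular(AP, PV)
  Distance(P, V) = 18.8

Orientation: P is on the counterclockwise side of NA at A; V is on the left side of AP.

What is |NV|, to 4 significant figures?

70.37

∠NAP = 140.5°, so AP runs at 18.5° + (180° − 140.5°) = 58.00° from the x-axis; with |AP| = 26.6, P = A + 26.6·(cos 58.00°, sin 58.00°) = (65.68, 39.82). AP ⟂ PV; with |PV| = 18.8 on the left of AP, V = P + 18.8·(-0.8480, 0.5299) = (49.74, 49.78). Then |NV| = |V − N| = 70.37.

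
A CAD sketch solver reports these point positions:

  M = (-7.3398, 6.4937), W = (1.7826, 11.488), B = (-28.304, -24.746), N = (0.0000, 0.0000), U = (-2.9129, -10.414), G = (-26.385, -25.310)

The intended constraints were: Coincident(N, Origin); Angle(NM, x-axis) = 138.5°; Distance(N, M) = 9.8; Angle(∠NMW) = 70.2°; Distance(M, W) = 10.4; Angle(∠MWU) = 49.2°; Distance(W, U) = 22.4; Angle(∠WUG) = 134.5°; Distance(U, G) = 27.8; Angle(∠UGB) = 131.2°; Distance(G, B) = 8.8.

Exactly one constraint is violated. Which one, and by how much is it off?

Distance(G, B) = 8.8 — off by 6.80.

N = (0.00, 0.00) ✓; NM at 138.5° ✓; |NM| = 9.800 ✓; ∠NMW = 70.20° ✓; |MW| = 10.40 ✓; ∠MWU = 49.20° ✓; |WU| = 22.40 ✓; ∠WUG = 134.5° ✓; |UG| = 27.80 ✓; ∠UGB = 131.2° ✓; |GB| = 2.000 ✗.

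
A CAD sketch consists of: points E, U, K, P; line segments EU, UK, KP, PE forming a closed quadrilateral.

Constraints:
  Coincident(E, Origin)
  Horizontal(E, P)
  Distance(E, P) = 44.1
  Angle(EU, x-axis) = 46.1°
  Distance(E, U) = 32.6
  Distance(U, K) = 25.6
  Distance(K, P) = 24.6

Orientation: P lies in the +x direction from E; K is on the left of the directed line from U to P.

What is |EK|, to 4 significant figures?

53.95

Checks: |UK| = 25.60 ✓; |KP| = 24.60 ✓.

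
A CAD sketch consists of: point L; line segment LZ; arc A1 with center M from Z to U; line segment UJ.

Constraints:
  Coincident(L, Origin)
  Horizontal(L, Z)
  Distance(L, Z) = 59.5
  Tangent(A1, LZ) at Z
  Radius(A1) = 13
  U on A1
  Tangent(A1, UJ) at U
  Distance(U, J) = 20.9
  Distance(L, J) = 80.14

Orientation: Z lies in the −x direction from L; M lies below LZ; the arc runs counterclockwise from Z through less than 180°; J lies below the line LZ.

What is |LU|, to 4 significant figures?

73.64

Checks: |MU| = 13.00 ✓; ∠(MU, UJ) = 90.00° ✓; |UJ| = 20.90 ✓; |LJ| = 80.14 ✓.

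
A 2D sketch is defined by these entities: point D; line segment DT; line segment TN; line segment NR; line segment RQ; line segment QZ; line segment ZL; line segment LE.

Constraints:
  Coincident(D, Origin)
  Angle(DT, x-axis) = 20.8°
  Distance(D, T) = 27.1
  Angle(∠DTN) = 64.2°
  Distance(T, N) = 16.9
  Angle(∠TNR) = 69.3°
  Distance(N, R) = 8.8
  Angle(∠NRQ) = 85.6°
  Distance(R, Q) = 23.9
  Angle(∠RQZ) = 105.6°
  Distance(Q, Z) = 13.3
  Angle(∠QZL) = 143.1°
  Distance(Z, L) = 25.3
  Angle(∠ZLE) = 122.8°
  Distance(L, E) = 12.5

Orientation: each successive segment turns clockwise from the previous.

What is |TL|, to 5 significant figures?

34.853

∠RQZ = 105.6° gives QZ at -14.500° from the x-axis; with |QZ| = 13.3, Z = (40.794, 13.951). ∠QZL = 143.1° gives ZL at -51.400° from the x-axis; with |ZL| = 25.3, L = (56.578, -5.8215). Then |TL| = |L − T| = 34.853.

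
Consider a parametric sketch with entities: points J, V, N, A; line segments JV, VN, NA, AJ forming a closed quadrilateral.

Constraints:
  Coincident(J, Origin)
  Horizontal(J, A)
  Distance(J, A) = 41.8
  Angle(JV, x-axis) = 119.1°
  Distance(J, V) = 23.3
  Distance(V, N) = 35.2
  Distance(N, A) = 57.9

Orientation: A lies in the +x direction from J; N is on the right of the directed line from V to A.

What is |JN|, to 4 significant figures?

20.45

Checks: |VN| = 35.20 ✓; |NA| = 57.90 ✓.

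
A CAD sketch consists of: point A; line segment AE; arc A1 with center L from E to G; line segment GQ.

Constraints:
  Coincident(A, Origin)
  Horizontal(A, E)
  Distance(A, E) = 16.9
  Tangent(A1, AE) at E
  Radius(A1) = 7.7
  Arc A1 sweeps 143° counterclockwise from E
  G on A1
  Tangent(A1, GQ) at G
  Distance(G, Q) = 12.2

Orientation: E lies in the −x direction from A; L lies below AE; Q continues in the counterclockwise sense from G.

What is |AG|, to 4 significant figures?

25.60

The tangent condition forces LE to be normal to AE, so L = E + (0, -7.7) = (-16.90, -7.700). On A1, E sits at bearing 90° from L; a 143° counterclockwise sweep puts G at bearing 233°, so G = L + 7.7·(cos 233°, sin 233°) = (-21.53, -13.85). Then |AG| = |G − A| = 25.60.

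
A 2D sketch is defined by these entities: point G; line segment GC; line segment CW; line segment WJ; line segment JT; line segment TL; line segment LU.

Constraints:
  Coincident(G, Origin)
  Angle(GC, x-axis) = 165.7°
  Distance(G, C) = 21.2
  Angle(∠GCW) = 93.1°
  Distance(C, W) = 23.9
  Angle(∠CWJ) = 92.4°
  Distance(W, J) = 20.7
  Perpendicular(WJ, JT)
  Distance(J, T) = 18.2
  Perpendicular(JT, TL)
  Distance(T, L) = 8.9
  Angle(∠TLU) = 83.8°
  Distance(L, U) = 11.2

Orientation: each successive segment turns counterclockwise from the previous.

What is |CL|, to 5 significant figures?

14.004

G is at the origin; GC runs at 165.7° with length 21.2, so C = (-20.543, 5.2364). ∠GCW = 93.1° gives CW at -107.40° from the x-axis; with |CW| = 23.9, W = (-27.690, -17.570). ∠CWJ = 92.4° gives WJ at -19.800° from the x-axis; with |WJ| = 20.7, J = (-8.2140, -24.582). The perpendicularity gives JT at right angles to WJ, so JT runs at 70.200°; with |JT| = 18.2, T = (-2.0489, -7.4578). JT is perpendicular to TL, so TL runs at 160.20°; with |TL| = 8.9, L = (-10.423, -4.4430). Then |CL| = |L − C| = 14.004.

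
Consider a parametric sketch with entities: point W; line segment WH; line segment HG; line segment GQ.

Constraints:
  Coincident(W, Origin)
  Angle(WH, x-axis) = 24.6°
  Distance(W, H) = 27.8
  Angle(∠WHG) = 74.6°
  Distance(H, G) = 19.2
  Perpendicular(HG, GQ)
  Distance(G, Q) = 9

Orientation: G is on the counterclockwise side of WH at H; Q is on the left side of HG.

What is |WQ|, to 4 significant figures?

21.37

W is at the origin; WH runs at 24.6° with length 27.8, so H = 27.8·(cos 24.6°, sin 24.6°) = (25.28, 11.57). ∠WHG = 74.6°, so HG runs at 24.6° + (180° − 74.6°) = 130.0° from the x-axis; with |HG| = 19.2, G = H + 19.2·(cos 130.0°, sin 130.0°) = (12.94, 26.28). HG ⟂ GQ; with |GQ| = 9.0 on the left of HG, Q = G + 9.0·(-0.7660, -0.6428) = (6.041, 20.50). Then |WQ| = |Q − W| = 21.37.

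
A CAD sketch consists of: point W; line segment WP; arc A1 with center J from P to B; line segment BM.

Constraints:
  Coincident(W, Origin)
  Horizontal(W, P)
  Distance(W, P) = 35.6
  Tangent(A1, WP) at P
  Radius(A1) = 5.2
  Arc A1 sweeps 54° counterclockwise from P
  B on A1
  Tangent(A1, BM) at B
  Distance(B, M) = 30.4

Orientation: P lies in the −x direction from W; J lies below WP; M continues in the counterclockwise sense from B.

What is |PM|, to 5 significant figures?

34.673

On A1, P sits at bearing 90° from J; a 54° counterclockwise sweep puts B at bearing 144°, so B = J + 5.2·(cos 144°, sin 144°) = (-39.807, -2.1435). Since A1 is tangent to BM there, JB ⟂ BM, so BM runs along (−sin 144°, cos 144°); with |BM| = 30.4, M = (-57.676, -26.738). Then |PM| = |M − P| = 34.673.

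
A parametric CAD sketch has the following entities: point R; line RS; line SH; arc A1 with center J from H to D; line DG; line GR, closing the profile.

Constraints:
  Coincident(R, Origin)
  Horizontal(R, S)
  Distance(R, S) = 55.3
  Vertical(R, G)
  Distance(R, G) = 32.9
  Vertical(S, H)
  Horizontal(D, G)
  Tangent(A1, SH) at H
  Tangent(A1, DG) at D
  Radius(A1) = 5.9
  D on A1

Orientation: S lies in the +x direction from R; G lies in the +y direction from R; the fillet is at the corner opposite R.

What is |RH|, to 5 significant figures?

61.539

R is at the origin; R and S share the same y with |RS| = 55.3 and S on the +x side, so S = (55.300, 0.0000). RG is vertical with |RG| = 32.9 and G on the +y side, so G = (0.0000, 32.900). The virtual corner opposite R is at (55.300, 32.900). Tangency of A1 to SH means the radius JH is perpendicular to SH and the tangent condition forces JD to be normal to DG, with radius 5.9, so the center J sits 5.9 in from both sides at J = (49.400, 27.000). That places the tangent points at H = (55.300, 27.000) on SH and D = (49.400, 32.900) on DG. Then |RH| = |H − R| = 61.539.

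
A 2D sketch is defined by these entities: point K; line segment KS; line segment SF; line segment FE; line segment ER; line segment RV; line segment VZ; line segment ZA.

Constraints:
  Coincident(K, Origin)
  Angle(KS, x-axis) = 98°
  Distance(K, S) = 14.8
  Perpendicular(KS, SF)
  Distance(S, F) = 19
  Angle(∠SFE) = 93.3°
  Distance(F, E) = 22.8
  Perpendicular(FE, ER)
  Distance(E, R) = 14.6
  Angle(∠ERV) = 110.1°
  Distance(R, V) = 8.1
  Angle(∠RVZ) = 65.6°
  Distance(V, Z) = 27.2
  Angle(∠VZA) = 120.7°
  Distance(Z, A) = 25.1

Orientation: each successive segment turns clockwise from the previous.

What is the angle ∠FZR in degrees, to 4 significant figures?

73.41°

K is at the origin; KS runs at 98.0° with length 14.8, so S = (-2.060, 14.66). KS is perpendicular to SF, so SF runs at 8.000°; with |SF| = 19.0, F = (16.76, 17.30). ∠SFE = 93.3° gives FE at -78.70° from the x-axis; with |FE| = 22.8, E = (21.22, -5.058). FE is perpendicular to ER, so ER runs at -168.7°; with |ER| = 14.6, R = (6.906, -7.919). ∠ERV = 110.1° gives RV at 121.4° from the x-axis; with |RV| = 8.1, V = (2.686, -1.005). ∠RVZ = 65.6° gives VZ at 7.000° from the x-axis; with |VZ| = 27.2, Z = (29.68, 2.310). Then cos ∠FZR = ZF·ZR / (|ZF||ZR|), giving 73.41°.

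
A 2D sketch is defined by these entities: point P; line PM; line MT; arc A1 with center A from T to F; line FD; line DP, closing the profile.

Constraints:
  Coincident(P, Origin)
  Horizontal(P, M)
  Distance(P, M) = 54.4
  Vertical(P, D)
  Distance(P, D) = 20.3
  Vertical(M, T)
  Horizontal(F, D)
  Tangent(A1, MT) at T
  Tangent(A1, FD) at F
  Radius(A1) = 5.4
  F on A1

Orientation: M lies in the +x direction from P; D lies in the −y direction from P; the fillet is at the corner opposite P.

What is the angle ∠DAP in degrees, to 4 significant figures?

23.20°

PD is vertical with |PD| = 20.3 and D on the −y side, so D = (0.000, -20.30). The virtual corner opposite P is at (54.40, -20.30). Tangency of A1 to MT means the radius AT is perpendicular to MT and A1 meets FD tangentially, so AF is at right angles to FD, with radius 5.4, so the center A sits 5.4 in from both sides at A = (49.00, -14.90). Then cos ∠DAP = AD·AP / (|AD||AP|), giving 23.20°.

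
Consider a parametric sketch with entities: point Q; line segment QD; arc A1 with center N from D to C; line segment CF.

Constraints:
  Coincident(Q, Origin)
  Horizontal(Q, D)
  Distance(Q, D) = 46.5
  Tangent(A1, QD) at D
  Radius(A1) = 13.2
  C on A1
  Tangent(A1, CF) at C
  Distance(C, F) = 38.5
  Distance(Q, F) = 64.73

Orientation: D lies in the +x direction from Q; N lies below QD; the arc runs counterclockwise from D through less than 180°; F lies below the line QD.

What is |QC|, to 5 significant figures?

36.412

Q is at the origin; Q and D share the same y with |QD| = 46.5 and D on the +x side, so D = (46.500, 0.0000). The tangent condition forces ND to be normal to QD, so N = D + (0, -13.2) = (46.500, -13.200). Since NC ⟂ CF (tangency), |NF| = √(13.2² + 38.5²) = 40.700 regardless of where C sits on A1. So F lies on both circle(Q, 64.73) and circle(N, 40.700); the below-QD intersection is F = (37.360, -52.860). C is the foot of the tangent from F: C = (33.371, -14.568).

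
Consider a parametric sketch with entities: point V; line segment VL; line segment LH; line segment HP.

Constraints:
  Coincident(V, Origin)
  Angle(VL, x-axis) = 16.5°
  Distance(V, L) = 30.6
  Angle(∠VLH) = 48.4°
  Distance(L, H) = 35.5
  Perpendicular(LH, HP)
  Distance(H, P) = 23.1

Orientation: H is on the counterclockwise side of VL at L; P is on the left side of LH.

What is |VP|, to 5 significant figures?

15.185

V is at the origin; VL runs at 16.5° with length 30.6, so L = 30.6·(cos 16.5°, sin 16.5°) = (29.340, 8.6909). ∠VLH = 48.4°, so LH runs at 16.5° + (180° − 48.4°) = 148.10° from the x-axis; with |LH| = 35.5, H = L + 35.5·(cos 148.10°, sin 148.10°) = (-0.79861, 27.450). LH ⟂ HP; with |HP| = 23.1 on the left of LH, P = H + 23.1·(-0.52844, -0.84897) = (-13.006, 7.8392). Then |VP| = |P − V| = 15.185.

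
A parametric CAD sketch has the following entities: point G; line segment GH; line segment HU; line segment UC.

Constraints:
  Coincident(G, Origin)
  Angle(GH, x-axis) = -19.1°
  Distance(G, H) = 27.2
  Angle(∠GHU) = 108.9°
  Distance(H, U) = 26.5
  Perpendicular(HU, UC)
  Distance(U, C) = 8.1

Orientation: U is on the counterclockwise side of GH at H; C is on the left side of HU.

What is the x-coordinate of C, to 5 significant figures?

35.635

∠GHU = 108.9°, so HU runs at -19.1° + (180° − 108.9°) = 52.000° from the x-axis; with |HU| = 26.5, U = H + 26.5·(cos 52.000°, sin 52.000°) = (42.018, 11.982). HU is perpendicular to UC; with |UC| = 8.1 on the left of HU, C = U + 8.1·(-0.78801, 0.61566) = (35.635, 16.969). So C.x = 35.635.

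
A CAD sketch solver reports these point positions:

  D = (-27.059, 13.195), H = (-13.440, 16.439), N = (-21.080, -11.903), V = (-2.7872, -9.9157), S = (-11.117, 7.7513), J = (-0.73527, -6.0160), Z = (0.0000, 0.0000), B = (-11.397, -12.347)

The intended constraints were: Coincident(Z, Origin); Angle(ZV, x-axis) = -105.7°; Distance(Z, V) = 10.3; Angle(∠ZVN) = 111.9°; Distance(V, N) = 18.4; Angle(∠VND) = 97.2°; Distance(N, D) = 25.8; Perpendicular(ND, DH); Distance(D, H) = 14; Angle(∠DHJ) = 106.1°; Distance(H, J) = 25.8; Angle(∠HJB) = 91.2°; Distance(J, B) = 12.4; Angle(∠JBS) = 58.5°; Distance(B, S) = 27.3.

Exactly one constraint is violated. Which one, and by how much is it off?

Distance(B, S) = 27.3 — off by 7.20.

Z = (0.00, 0.00) ✓; ZV at -105.7° ✓; |ZV| = 10.30 ✓; ∠ZVN = 111.9° ✓; |VN| = 18.40 ✓; ∠VND = 97.20° ✓; |ND| = 25.80 ✓; ∠(ND, DH) = 90.00° ✓; |DH| = 14.00 ✓; ∠DHJ = 106.1° ✓; |HJ| = 25.80 ✓; ∠HJB = 91.20° ✓; |JB| = 12.40 ✓; ∠JBS = 58.50° ✓; |BS| = 20.10 ✗.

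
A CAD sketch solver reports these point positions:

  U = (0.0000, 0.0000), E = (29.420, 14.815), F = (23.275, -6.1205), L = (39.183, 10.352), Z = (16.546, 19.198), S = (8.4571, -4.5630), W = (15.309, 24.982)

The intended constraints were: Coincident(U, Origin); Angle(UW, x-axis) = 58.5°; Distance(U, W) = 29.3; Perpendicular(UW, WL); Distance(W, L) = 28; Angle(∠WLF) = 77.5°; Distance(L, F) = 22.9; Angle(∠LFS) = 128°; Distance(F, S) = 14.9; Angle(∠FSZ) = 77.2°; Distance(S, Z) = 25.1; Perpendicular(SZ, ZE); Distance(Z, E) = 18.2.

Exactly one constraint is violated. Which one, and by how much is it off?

Distance(Z, E) = 18.2 — off by 4.60.

U = (0.00, 0.00) ✓; UW at 58.50° ✓; |UW| = 29.30 ✓; ∠(UW, WL) = 90.00° ✓; |WL| = 28.00 ✓; ∠WLF = 77.50° ✓; |LF| = 22.90 ✓; ∠LFS = 128.0° ✓; |FS| = 14.90 ✓; ∠FSZ = 77.20° ✓; |SZ| = 25.10 ✓; ∠(SZ, ZE) = 90.00° ✓; |ZE| = 13.60 ✗.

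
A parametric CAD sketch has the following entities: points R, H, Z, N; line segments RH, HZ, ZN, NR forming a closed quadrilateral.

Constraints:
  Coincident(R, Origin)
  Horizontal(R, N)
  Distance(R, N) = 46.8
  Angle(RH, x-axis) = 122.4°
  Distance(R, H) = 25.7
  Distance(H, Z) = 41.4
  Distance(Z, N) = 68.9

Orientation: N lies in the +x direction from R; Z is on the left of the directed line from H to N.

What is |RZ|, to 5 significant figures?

57.481

R is at the origin; R and N share the same y with |RN| = 46.8 and N in +x, so N = (46.8, 0). RH runs at 122.4° with |RH| = 25.7, so H = (-13.771, 21.699). Z is determined by |HZ| = 41.4 and |ZN| = 68.9 together: it lies at the intersection of circle(H, 41.4) and circle(N, 68.9). With |HN| = 64.340, the foot of the radical line on HN is 8.5982 from H and the perpendicular offset is √(41.4² − 8.5982²) = 40.497. Taking the left-of-HN solution: Z = (7.9817, 56.924).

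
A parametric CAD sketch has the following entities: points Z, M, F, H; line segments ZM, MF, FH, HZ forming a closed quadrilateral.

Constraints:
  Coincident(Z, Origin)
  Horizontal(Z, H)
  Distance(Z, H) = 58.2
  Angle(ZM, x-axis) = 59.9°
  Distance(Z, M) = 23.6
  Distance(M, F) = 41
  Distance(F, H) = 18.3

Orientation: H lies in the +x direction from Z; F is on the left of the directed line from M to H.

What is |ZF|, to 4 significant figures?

55.55

Checks: |MF| = 41.00 ✓; |FH| = 18.30 ✓.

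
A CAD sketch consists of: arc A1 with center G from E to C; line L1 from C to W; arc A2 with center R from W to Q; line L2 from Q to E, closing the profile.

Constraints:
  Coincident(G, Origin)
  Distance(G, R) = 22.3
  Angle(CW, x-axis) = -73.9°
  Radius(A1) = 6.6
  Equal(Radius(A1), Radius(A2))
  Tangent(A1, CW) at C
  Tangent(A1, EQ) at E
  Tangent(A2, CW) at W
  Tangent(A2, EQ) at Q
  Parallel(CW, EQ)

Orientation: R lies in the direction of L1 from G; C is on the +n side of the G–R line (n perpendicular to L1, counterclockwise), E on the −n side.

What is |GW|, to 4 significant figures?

23.26

Tangency of A1 to both parallel lines with radius 6.6 puts C and E at G ± 6.6·n: C = (6.341, 1.830), E = (-6.341, -1.830). Equal radii place W and Q the same way about R: W = R + 6.6·n = (12.53, -19.60), Q = R − 6.6·n = (-0.1570, -23.26). Then |GW| = |W − G| = 23.26.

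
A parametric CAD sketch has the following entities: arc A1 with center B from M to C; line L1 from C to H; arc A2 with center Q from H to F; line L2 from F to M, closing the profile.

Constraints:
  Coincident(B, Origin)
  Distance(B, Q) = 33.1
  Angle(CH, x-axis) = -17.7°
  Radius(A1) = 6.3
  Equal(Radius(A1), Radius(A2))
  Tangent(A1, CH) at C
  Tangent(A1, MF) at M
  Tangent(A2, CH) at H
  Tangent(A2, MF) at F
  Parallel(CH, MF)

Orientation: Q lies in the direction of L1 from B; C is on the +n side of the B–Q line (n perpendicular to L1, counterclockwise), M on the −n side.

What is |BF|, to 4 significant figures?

33.69

The slot axis is L1's direction at -17.7°, so u = (cos -17.7°, sin -17.7°) = (0.9527, -0.3040) and n = (−sin -17.7°, cos -17.7°) = (0.3040, 0.9527). B is at the origin and Q lies 33.1 along u from B, so Q = 33.1·u = (31.53, -10.06). Tangency of A1 to both parallel lines with radius 6.3 puts C and M at B ± 6.3·n: C = (1.915, 6.002), M = (-1.915, -6.002). Equal radii place H and F the same way about Q: H = Q + 6.3·n = (33.45, -4.062), F = Q − 6.3·n = (29.62, -16.07). Then |BF| = |F − B| = 33.69.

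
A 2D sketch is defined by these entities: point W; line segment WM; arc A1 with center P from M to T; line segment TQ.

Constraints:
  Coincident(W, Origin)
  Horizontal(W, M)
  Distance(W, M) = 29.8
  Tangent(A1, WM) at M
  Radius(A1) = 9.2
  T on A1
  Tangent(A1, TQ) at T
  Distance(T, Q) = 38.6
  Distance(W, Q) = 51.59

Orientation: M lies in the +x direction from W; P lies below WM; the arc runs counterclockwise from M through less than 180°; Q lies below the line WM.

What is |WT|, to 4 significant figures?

22.49

W is at the origin; WM is horizontal with |WM| = 29.8 and M on the +x side, so M = (29.80, 0.000). Tangency of A1 to WM means the radius PM is perpendicular to WM, so P = M + (0, -9.2) = (29.80, -9.200). Since PT ⟂ TQ (tangency), |PQ| = √(9.2² + 38.6²) = 39.68 regardless of where T sits on A1. So Q lies on both circle(W, 51.59) and circle(P, 39.68); the below-WM intersection is Q = (19.86, -47.62). T is the foot of the tangent from Q: T = (20.60, -9.023).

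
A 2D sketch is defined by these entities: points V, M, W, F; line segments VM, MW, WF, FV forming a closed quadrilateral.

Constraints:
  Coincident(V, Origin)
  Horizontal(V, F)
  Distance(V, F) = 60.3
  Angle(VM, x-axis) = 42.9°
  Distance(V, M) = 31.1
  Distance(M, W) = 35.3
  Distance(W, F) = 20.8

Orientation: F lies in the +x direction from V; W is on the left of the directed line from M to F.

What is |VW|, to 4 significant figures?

61.65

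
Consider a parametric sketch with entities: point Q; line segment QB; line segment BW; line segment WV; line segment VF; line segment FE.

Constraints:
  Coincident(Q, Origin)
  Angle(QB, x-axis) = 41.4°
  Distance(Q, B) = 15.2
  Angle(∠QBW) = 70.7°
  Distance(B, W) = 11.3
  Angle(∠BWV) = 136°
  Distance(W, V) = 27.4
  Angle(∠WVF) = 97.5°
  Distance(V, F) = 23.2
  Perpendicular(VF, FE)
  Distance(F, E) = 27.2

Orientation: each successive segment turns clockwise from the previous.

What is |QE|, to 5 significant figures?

12.038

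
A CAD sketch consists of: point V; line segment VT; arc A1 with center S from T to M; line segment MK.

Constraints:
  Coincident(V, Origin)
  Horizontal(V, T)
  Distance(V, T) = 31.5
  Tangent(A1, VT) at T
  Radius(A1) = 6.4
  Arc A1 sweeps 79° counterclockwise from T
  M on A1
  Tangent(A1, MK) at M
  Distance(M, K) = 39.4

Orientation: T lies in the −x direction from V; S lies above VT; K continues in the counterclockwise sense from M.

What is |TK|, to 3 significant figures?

46.0

V is at the origin; V and T share the same y with |VT| = 31.5 and T on the −x side, so T = (-31.5, 0.00). The tangent condition forces ST to be normal to VT, so S = T + (0, 6.4) = (-31.5, 6.40). On A1, T sits at bearing -90° from S; a 79° counterclockwise sweep puts M at bearing -11°, so M = S + 6.4·(cos -11°, sin -11°) = (-25.2, 5.18). The tangent condition forces SM to be normal to MK, so MK runs along (−sin -11°, cos -11°); with |MK| = 39.4, K = (-17.7, 43.9). Then |TK| = |K − T| = 46.0.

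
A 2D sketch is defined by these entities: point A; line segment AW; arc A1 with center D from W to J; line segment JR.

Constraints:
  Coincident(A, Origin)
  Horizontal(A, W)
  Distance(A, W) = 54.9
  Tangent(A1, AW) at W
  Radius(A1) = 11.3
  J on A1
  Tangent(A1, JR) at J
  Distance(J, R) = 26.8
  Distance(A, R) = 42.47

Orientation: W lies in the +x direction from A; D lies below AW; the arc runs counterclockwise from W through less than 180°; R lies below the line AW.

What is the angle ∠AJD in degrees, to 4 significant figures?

156.1°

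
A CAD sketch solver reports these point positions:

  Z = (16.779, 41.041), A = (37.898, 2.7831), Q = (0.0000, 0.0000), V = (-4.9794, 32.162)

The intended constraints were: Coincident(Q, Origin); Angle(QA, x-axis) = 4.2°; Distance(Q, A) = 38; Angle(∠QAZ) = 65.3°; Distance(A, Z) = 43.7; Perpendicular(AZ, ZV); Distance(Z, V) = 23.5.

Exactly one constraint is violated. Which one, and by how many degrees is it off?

Perpendicular(AZ, ZV) — off by 6.70°.

Q = (0.00, 0.00) ✓; QA at 4.200° ✓; |QA| = 38.00 ✓; ∠QAZ = 65.30° ✓; |AZ| = 43.70 ✓; ∠(AZ, ZV) = 83.30° ✗; |ZV| = 23.50 ✓.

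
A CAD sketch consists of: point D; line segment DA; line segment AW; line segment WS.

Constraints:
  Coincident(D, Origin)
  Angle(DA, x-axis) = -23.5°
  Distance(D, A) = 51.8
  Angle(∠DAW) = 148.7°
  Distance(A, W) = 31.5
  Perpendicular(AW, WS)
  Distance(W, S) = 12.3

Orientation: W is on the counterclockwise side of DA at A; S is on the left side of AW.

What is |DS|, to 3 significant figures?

77.2

D is at the origin; DA runs at -23.5° with length 51.8, so A = 51.8·(cos -23.5°, sin -23.5°) = (47.5, -20.7). ∠DAW = 148.7°, so AW runs at -23.5° + (180° − 148.7°) = 7.80° from the x-axis; with |AW| = 31.5, W = A + 31.5·(cos 7.80°, sin 7.80°) = (78.7, -16.4). The perpendicularity gives WS at right angles to AW; with |WS| = 12.3 on the left of AW, S = W + 12.3·(-0.136, 0.991) = (77.0, -4.19). Then |DS| = |S − D| = 77.2.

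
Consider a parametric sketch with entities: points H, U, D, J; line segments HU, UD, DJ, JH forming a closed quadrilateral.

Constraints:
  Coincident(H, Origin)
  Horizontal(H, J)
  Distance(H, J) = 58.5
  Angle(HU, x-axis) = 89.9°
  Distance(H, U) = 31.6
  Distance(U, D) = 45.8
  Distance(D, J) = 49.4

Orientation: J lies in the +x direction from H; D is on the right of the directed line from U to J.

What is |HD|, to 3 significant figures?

16.8

H is at the origin; H and J share the same y with |HJ| = 58.5 and J in +x, so J = (58.5, 0). HU runs at 89.9° with |HU| = 31.6, so U = (0.0552, 31.6). D is determined by |UD| = 45.8 and |DJ| = 49.4 together: it lies at the intersection of circle(U, 45.8) and circle(J, 49.4). With |UJ| = 66.4, the foot of the radical line on UJ is 30.6 from U and the perpendicular offset is √(45.8² − 30.6²) = 34.0. Taking the right-of-UJ solution: D = (10.8, -12.9).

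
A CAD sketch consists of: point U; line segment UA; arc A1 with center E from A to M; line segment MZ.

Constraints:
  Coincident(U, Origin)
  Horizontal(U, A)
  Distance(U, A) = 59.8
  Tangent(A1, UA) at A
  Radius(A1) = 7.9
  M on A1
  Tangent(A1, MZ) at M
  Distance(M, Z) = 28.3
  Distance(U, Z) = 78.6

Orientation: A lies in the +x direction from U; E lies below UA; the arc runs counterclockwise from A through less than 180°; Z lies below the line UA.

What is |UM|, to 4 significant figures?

54.89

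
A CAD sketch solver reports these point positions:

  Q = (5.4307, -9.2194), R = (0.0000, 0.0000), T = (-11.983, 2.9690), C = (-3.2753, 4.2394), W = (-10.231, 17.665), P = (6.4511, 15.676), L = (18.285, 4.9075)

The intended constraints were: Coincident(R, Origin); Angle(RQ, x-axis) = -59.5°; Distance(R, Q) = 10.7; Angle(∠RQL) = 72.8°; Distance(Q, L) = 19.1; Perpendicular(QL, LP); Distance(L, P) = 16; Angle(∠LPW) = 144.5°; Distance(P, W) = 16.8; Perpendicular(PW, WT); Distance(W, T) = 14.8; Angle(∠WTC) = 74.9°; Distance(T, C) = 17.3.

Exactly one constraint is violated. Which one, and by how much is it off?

Distance(T, C) = 17.3 — off by 8.50.

R = (0.00, 0.00) ✓; RQ at -59.50° ✓; |RQ| = 10.70 ✓; ∠RQL = 72.80° ✓; |QL| = 19.10 ✓; ∠(QL, LP) = 90.00° ✓; |LP| = 16.00 ✓; ∠LPW = 144.5° ✓; |PW| = 16.80 ✓; ∠(PW, WT) = 90.00° ✓; |WT| = 14.80 ✓; ∠WTC = 74.90° ✓; |TC| = 8.800 ✗.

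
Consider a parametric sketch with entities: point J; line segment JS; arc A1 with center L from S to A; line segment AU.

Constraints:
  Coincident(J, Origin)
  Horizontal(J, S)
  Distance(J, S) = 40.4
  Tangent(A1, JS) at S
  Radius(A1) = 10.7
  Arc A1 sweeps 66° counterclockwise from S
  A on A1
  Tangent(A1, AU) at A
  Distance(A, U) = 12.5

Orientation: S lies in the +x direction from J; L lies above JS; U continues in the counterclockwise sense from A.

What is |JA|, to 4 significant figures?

50.57

Tangency of A1 to JS means the radius LS is perpendicular to JS, so L = S + (0, 10.7) = (40.40, 10.70). On A1, S sits at bearing -90° from L; a 66° counterclockwise sweep puts A at bearing -24°, so A = L + 10.7·(cos -24°, sin -24°) = (50.17, 6.348). Then |JA| = |A − J| = 50.57.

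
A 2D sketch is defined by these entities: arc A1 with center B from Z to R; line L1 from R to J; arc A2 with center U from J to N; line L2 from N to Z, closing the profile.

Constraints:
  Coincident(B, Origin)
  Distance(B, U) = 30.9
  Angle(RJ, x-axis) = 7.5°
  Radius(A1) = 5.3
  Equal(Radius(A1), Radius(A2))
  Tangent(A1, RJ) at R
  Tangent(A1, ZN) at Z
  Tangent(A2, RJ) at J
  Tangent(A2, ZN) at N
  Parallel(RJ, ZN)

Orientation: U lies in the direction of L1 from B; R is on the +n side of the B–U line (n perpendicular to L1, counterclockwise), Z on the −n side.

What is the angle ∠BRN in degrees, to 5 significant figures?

71.066°

The slot axis is L1's direction at 7.5°, so u = (cos 7.5°, sin 7.5°) = (0.99144, 0.13053) and n = (−sin 7.5°, cos 7.5°) = (-0.13053, 0.99144). B is at the origin and U lies 30.9 along u from B, so U = 30.9·u = (30.636, 4.0333). Tangency of A1 to both parallel lines with radius 5.3 puts R and Z at B ± 5.3·n: R = (-0.69179, 5.2547), Z = (0.69179, -5.2547). Equal radii place J and N the same way about U: J = U + 5.3·n = (29.944, 9.2879), N = U − 5.3·n = (31.327, -1.2214). Then cos ∠BRN = RB·RN / (|RB||RN|), giving 71.066°.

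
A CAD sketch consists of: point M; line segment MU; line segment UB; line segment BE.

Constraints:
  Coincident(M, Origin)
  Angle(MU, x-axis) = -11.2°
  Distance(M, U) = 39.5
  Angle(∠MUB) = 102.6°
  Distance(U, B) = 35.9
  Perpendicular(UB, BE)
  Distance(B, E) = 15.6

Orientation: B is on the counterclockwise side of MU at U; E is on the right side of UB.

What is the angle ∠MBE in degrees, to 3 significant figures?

131°

∠MUB = 102.6°, so UB runs at -11.2° + (180° − 102.6°) = 66.2° from the x-axis; with |UB| = 35.9, B = U + 35.9·(cos 66.2°, sin 66.2°) = (53.2, 25.2). UB is perpendicular to BE; with |BE| = 15.6 on the right of UB, E = B + 15.6·(0.915, -0.404) = (67.5, 18.9). Then cos ∠MBE = BM·BE / (|BM||BE|), giving 131°.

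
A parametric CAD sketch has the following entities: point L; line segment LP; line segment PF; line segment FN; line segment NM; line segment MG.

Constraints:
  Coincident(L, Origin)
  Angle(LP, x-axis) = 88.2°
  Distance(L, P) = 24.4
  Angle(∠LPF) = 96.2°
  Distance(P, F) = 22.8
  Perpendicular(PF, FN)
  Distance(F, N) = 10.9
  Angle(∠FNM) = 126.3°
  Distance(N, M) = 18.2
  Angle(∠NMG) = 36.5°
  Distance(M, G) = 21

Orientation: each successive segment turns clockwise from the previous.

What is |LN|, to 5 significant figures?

28.729

L is at the origin; LP runs at 88.2° with length 24.4, so P = (0.76642, 24.388). ∠LPF = 96.2° gives PF at 4.4000° from the x-axis; with |PF| = 22.8, F = (23.499, 26.137). PF ⟂ FN, so FN runs at -85.600°; with |FN| = 10.9, N = (24.335, 15.269). Then |LN| = |N − L| = 28.729.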